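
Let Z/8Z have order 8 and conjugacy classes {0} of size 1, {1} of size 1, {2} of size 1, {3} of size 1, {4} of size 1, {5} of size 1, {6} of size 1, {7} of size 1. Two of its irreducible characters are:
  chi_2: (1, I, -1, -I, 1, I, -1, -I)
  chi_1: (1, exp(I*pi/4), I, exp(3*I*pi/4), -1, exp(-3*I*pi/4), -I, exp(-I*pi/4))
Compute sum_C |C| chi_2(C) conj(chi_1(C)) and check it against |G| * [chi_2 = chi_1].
Sum = 0; so <chi_2, chi_1> = 0 (distinct irreducibles are orthogonal).

Proof sketch: Compute term by term over conjugacy classes (|C| * chi_2(C) * conj(chi_1(C))):
  1*(1)*conj(1) + 1*(I)*conj(exp(I*pi/4)) + 1*(-1)*conj(I) + 1*(-I)*conj(exp(3*I*pi/4)) + 1*(1)*conj(-1) + 1*(I)*conj(exp(-3*I*pi/4)) + 1*(-1)*conj(-I) + 1*(-I)*conj(exp(-I*pi/4))
  = (1) + (exp(I*pi/4)) + (I) + (-exp(-I*pi/4)) + (-1) + (exp(-3*I*pi/4)) + (-I) + (-exp(3*I*pi/4))
  = 0.
(Exp terms are combined using exp(i*s)*conj(exp(i*t)) = exp(i*(s-t)), and sums of them are collapsed using the identity that for every m > 1 the m distinct m-th roots of unity sum to 0, e.g. 1 + exp(2*I*pi/3) + exp(-2*I*pi/3) = 0.)
Dividing by |G| = 8 gives 0/8 = 0, matching the row-orthogonality relation <chi_2, chi_1> = [chi_2 = chi_1].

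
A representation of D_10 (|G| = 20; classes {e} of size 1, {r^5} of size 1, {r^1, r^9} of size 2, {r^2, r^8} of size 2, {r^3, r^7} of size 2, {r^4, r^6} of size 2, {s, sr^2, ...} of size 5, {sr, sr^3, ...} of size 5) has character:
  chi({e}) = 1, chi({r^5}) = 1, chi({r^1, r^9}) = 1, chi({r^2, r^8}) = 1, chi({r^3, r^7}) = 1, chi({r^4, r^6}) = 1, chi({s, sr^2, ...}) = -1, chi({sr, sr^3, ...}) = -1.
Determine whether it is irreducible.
Irreducible: <chi, chi> = 1.

Proof sketch: <chi, chi> = (1/|G|) sum_C |C| * |chi(C)|^2 = (1/20)[1*|1|^2 + 1*|1|^2 + 2*|1|^2 + 2*|1|^2 + 2*|1|^2 + 2*|1|^2 + 5*|-1|^2 + 5*|-1|^2]
  = (1/20)[(1) + (1) + (2) + (2) + (2) + (2) + (5) + (5)] = 20/20 = 1.
A character is irreducible iff <chi, chi> = 1, so this representation is irreducible.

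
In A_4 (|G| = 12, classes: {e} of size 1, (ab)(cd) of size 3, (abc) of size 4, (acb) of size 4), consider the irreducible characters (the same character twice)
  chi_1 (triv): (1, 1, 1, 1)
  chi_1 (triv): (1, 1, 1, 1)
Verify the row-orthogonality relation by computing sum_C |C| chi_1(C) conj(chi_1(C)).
Sum = 12 = |G| = 12; so <chi_1, chi_1> = 1 (norm-1 confirms irreducibility).

Justification: Compute term by term over conjugacy classes (|C| * chi_1(C) * conj(chi_1(C))):
  1*(1)*conj(1) + 3*(1)*conj(1) + 4*(1)*conj(1) + 4*(1)*conj(1)
  = (1) + (3) + (4) + (4)
  = 12.
(Exp terms are combined using exp(i*s)*conj(exp(i*t)) = exp(i*(s-t)), and sums of them are collapsed using the identity that for every m > 1 the m distinct m-th roots of unity sum to 0, e.g. 1 + exp(2*I*pi/3) + exp(-2*I*pi/3) = 0.)
Dividing by |G| = 12 gives 12/12 = 1, matching the row-orthogonality relation <chi_1, chi_1> = [chi_1 = chi_1].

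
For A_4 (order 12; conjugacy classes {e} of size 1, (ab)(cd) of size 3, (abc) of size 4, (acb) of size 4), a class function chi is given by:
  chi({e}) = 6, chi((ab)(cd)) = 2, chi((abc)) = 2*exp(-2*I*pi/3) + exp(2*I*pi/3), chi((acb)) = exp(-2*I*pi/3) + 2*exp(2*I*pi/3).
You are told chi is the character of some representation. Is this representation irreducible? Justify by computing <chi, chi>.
Not irreducible (reducible): <chi, chi> = 6 > 1.

Why: <chi, chi> = (1/|G|) sum_C |C| * |chi(C)|^2 = (1/12)[1*|6|^2 + 3*|2|^2 + 4*|2*exp(-2*I*pi/3) + exp(2*I*pi/3)|^2 + 4*|exp(-2*I*pi/3) + 2*exp(2*I*pi/3)|^2]
  = (1/12)[(36) + (12) + (12) + (12)] = 72/12 = 6.
(Exp terms are combined using exp(i*s)*conj(exp(i*t)) = exp(i*(s-t)), and sums of them are collapsed using the identity that for every m > 1 the m distinct m-th roots of unity sum to 0, e.g. 1 + exp(2*I*pi/3) + exp(-2*I*pi/3) = 0.)
A character is irreducible iff <chi, chi> = 1, so this representation is reducible.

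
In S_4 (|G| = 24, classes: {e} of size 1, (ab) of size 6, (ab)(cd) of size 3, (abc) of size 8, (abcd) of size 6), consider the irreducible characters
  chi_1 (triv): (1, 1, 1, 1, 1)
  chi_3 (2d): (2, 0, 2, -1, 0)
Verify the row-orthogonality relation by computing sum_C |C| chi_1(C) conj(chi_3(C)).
Sum = 0; so <chi_1, chi_3> = 0 (distinct irreducibles are orthogonal).

Why: Compute term by term over conjugacy classes (|C| * chi_1(C) * conj(chi_3(C))):
  1*(1)*conj(2) + 6*(1)*conj(0) + 3*(1)*conj(2) + 8*(1)*conj(-1) + 6*(1)*conj(0)
  = (2) + (0) + (6) + (-8) + (0)
  = 0.
Dividing by |G| = 24 gives 0/24 = 0, matching the row-orthogonality relation <chi_1, chi_3> = [chi_1 = chi_3].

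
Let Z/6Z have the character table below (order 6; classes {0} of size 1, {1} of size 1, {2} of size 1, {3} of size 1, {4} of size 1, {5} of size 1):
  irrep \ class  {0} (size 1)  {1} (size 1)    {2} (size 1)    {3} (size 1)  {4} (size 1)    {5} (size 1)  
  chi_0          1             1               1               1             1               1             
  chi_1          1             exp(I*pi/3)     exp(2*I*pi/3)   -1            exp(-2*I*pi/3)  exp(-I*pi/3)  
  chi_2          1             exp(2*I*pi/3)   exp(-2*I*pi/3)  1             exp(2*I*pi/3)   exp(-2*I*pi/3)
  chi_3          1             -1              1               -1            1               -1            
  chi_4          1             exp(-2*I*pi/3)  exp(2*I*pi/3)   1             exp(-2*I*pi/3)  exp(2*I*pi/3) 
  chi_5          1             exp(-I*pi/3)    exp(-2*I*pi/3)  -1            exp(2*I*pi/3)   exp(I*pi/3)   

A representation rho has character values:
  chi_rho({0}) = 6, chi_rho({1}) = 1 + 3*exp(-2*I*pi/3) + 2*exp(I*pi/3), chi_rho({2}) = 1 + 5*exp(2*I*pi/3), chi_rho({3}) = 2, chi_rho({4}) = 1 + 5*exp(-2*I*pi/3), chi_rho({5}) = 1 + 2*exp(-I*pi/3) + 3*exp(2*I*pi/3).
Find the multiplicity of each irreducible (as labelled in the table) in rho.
Multiplicities: chi_0: 1, chi_1: 2, chi_2: 0, chi_3: 0, chi_4: 3, chi_5: 0.

Proof sketch: Use <chi_rho, chi> = (1/|G|) sum_C |C| * chi_rho(C) * conj(chi(C)) with |G| = 6 for each irreducible chi in the table:
  <chi_rho, chi_0> = (1/6)[1*(6)*conj(1) + 1*(1 + 3*exp(-2*I*pi/3) + 2*exp(I*pi/3))*conj(1) + 1*(1 + 5*exp(2*I*pi/3))*conj(1) + 1*(2)*conj(1) + 1*(1 + 5*exp(-2*I*pi/3))*conj(1) + 1*(1 + 2*exp(-I*pi/3) + 3*exp(2*I*pi/3))*conj(1)]
      = (1/6)[(6) + (1 + 3*exp(-2*I*pi/3) + 2*exp(I*pi/3)) + (1 + 5*exp(2*I*pi/3)) + (2) + (1 + 5*exp(-2*I*pi/3)) + (1 + 2*exp(-I*pi/3) + 3*exp(2*I*pi/3))] = 6/6 = 1
  <chi_rho, chi_1> = (1/6)[1*(6)*conj(1) + 1*(1 + 3*exp(-2*I*pi/3) + 2*exp(I*pi/3))*conj(exp(I*pi/3)) + 1*(1 + 5*exp(2*I*pi/3))*conj(exp(2*I*pi/3)) + 1*(2)*conj(-1) + 1*(1 + 5*exp(-2*I*pi/3))*conj(exp(-2*I*pi/3)) + 1*(1 + 2*exp(-I*pi/3) + 3*exp(2*I*pi/3))*conj(exp(-I*pi/3))]
      = (1/6)[(6) + (-1 + exp(-I*pi/3)) + (5 + exp(-2*I*pi/3)) + (-2) + (5 + exp(2*I*pi/3)) + (-1 + exp(I*pi/3))] = 12/6 = 2
  <chi_rho, chi_2> = (1/6)[1*(6)*conj(1) + 1*(1 + 3*exp(-2*I*pi/3) + 2*exp(I*pi/3))*conj(exp(2*I*pi/3)) + 1*(1 + 5*exp(2*I*pi/3))*conj(exp(-2*I*pi/3)) + 1*(2)*conj(1) + 1*(1 + 5*exp(-2*I*pi/3))*conj(exp(2*I*pi/3)) + 1*(1 + 2*exp(-I*pi/3) + 3*exp(2*I*pi/3))*conj(exp(-2*I*pi/3))]
      = (1/6)[(6) + (-1) + (5*exp(-2*I*pi/3) + exp(2*I*pi/3)) + (2) + (exp(-2*I*pi/3) + 5*exp(2*I*pi/3)) + (-1)] = 0/6 = 0
  <chi_rho, chi_3> = (1/6)[1*(6)*conj(1) + 1*(1 + 3*exp(-2*I*pi/3) + 2*exp(I*pi/3))*conj(-1) + 1*(1 + 5*exp(2*I*pi/3))*conj(1) + 1*(2)*conj(-1) + 1*(1 + 5*exp(-2*I*pi/3))*conj(1) + 1*(1 + 2*exp(-I*pi/3) + 3*exp(2*I*pi/3))*conj(-1)]
      = (1/6)[(6) + (-1 - 2*exp(I*pi/3) - 3*exp(-2*I*pi/3)) + (1 + 5*exp(2*I*pi/3)) + (-2) + (1 + 5*exp(-2*I*pi/3)) + (-1 - 3*exp(2*I*pi/3) - 2*exp(-I*pi/3))] = 0/6 = 0
  <chi_rho, chi_4> = (1/6)[1*(6)*conj(1) + 1*(1 + 3*exp(-2*I*pi/3) + 2*exp(I*pi/3))*conj(exp(-2*I*pi/3)) + 1*(1 + 5*exp(2*I*pi/3))*conj(exp(2*I*pi/3)) + 1*(2)*conj(1) + 1*(1 + 5*exp(-2*I*pi/3))*conj(exp(-2*I*pi/3)) + 1*(1 + 2*exp(-I*pi/3) + 3*exp(2*I*pi/3))*conj(exp(2*I*pi/3))]
      = (1/6)[(6) + (1 + exp(2*I*pi/3)) + (5 + exp(-2*I*pi/3)) + (2) + (5 + exp(2*I*pi/3)) + (1 + exp(-2*I*pi/3))] = 18/6 = 3
  <chi_rho, chi_5> = (1/6)[1*(6)*conj(1) + 1*(1 + 3*exp(-2*I*pi/3) + 2*exp(I*pi/3))*conj(exp(-I*pi/3)) + 1*(1 + 5*exp(2*I*pi/3))*conj(exp(-2*I*pi/3)) + 1*(2)*conj(-1) + 1*(1 + 5*exp(-2*I*pi/3))*conj(exp(2*I*pi/3)) + 1*(1 + 2*exp(-I*pi/3) + 3*exp(2*I*pi/3))*conj(exp(I*pi/3))]
      = (1/6)[(6) + (1) + (5*exp(-2*I*pi/3) + exp(2*I*pi/3)) + (-2) + (exp(-2*I*pi/3) + 5*exp(2*I*pi/3)) + (1)] = 0/6 = 0
(Exp terms are combined using exp(i*s)*conj(exp(i*t)) = exp(i*(s-t)), and sums of them are collapsed using the identity that for every m > 1 the m distinct m-th roots of unity sum to 0, e.g. 1 + exp(2*I*pi/3) + exp(-2*I*pi/3) = 0.)
Dimension check: dim(rho) = sum (mult * dim) = 1*1 + 2*1 + 0*1 + 0*1 + 3*1 + 0*1 = 6 = chi_rho(e) = 6.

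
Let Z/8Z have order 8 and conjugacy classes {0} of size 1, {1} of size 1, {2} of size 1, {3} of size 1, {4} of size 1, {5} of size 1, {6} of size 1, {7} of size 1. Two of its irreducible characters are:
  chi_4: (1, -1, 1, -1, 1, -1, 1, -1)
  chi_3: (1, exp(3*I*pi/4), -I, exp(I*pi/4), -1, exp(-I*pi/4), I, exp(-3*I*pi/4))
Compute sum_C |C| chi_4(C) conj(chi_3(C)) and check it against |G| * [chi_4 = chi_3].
Sum = 0; so <chi_4, chi_3> = 0 (distinct irreducibles are orthogonal).

Working: Compute term by term over conjugacy classes (|C| * chi_4(C) * conj(chi_3(C))):
  1*(1)*conj(1) + 1*(-1)*conj(exp(3*I*pi/4)) + 1*(1)*conj(-I) + 1*(-1)*conj(exp(I*pi/4)) + 1*(1)*conj(-1) + 1*(-1)*conj(exp(-I*pi/4)) + 1*(1)*conj(I) + 1*(-1)*conj(exp(-3*I*pi/4))
  = (1) + (-exp(-3*I*pi/4)) + (I) + (-exp(-I*pi/4)) + (-1) + (-exp(I*pi/4)) + (-I) + (-exp(3*I*pi/4))
  = 0.
(Exp terms are combined using exp(i*s)*conj(exp(i*t)) = exp(i*(s-t)), and sums of them are collapsed using the identity that for every m > 1 the m distinct m-th roots of unity sum to 0, e.g. 1 + exp(2*I*pi/3) + exp(-2*I*pi/3) = 0.)
Dividing by |G| = 8 gives 0/8 = 0, matching the row-orthogonality relation <chi_4, chi_3> = [chi_4 = chi_3].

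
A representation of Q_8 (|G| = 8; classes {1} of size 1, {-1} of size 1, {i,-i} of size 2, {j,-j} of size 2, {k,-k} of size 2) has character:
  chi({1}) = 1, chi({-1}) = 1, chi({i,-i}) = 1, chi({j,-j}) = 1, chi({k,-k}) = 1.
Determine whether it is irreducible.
Irreducible: <chi, chi> = 1.

Derivation: <chi, chi> = (1/|G|) sum_C |C| * |chi(C)|^2 = (1/8)[1*|1|^2 + 1*|1|^2 + 2*|1|^2 + 2*|1|^2 + 2*|1|^2]
  = (1/8)[(1) + (1) + (2) + (2) + (2)] = 8/8 = 1.
A character is irreducible iff <chi, chi> = 1, so this representation is irreducible.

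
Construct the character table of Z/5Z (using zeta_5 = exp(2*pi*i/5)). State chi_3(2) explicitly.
Character table of Z/5Z (irreps indexed chi_0,...,chi_4 with chi_k(m) = zeta_5^(k*m), zeta_5 = exp(2*pi*i/5)):
  irrep \ class  {0} (size 1)  {1} (size 1)    {2} (size 1)    {3} (size 1)    {4} (size 1)  
  chi_0          1             1               1               1               1             
  chi_1          1             exp(2*I*pi/5)   exp(4*I*pi/5)   exp(-4*I*pi/5)  exp(-2*I*pi/5)
  chi_2          1             exp(4*I*pi/5)   exp(-2*I*pi/5)  exp(2*I*pi/5)   exp(-4*I*pi/5)
  chi_3          1             exp(-4*I*pi/5)  exp(2*I*pi/5)   exp(-2*I*pi/5)  exp(4*I*pi/5) 
  chi_4          1             exp(-2*I*pi/5)  exp(-4*I*pi/5)  exp(4*I*pi/5)   exp(2*I*pi/5) 

Spot check: chi_3(2) = zeta_5^(3*2) = zeta_5^6 = exp(2*I*pi/5).

Derivation: Z/5Z is abelian, so all 5 irreducible complex representations are 1-dimensional. They are given by chi_k(m) = zeta_5^(k*m) for k = 0,...,4. Row orthogonality: sum_m chi_k(m) conj(chi_l(m)) = 5 * [k = l].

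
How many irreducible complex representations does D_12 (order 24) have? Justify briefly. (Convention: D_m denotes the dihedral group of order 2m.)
9

Derivation: The number of irreducible complex representations of a finite group equals its number of conjugacy classes. D_12 has 9 conjugacy classes (n/2 + 3 for n even), so D_12 (order 24) has exactly 9 irreducible complex representations.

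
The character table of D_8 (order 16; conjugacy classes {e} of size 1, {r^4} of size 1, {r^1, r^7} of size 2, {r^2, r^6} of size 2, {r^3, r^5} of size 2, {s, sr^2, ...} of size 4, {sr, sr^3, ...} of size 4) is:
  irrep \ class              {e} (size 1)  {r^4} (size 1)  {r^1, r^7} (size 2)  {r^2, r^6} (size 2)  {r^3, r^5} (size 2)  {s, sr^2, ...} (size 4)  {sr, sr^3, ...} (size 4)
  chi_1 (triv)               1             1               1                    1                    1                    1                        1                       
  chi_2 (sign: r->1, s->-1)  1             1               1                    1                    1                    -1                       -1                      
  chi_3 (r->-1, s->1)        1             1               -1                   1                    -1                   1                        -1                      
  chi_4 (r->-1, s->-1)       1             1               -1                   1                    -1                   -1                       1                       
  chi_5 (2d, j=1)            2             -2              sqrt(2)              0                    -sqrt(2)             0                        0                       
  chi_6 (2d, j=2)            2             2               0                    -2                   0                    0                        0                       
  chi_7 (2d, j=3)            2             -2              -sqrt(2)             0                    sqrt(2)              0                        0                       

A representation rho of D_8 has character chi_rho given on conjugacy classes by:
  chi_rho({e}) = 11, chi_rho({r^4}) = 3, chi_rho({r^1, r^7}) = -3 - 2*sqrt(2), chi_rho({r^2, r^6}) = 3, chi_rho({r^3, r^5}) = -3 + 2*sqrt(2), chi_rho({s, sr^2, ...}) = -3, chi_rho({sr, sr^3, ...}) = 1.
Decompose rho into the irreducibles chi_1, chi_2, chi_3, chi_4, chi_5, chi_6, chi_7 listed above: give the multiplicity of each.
Multiplicities: chi_1: 0, chi_2: 1, chi_3: 1, chi_4: 3, chi_5: 0, chi_6: 1, chi_7: 2.

Working: Use <chi_rho, chi> = (1/|G|) sum_C |C| * chi_rho(C) * conj(chi(C)) with |G| = 16 for each irreducible chi in the table:
  <chi_rho, chi_1> = (1/16)[1*(11)*conj(1) + 1*(3)*conj(1) + 2*(-3 - 2*sqrt(2))*conj(1) + 2*(3)*conj(1) + 2*(-3 + 2*sqrt(2))*conj(1) + 4*(-3)*conj(1) + 4*(1)*conj(1)]
      = (1/16)[(11) + (3) + (-6 - 4*sqrt(2)) + (6) + (-6 + 4*sqrt(2)) + (-12) + (4)] = 0/16 = 0
  <chi_rho, chi_2> = (1/16)[1*(11)*conj(1) + 1*(3)*conj(1) + 2*(-3 - 2*sqrt(2))*conj(1) + 2*(3)*conj(1) + 2*(-3 + 2*sqrt(2))*conj(1) + 4*(-3)*conj(-1) + 4*(1)*conj(-1)]
      = (1/16)[(11) + (3) + (-6 - 4*sqrt(2)) + (6) + (-6 + 4*sqrt(2)) + (12) + (-4)] = 16/16 = 1
  <chi_rho, chi_3> = (1/16)[1*(11)*conj(1) + 1*(3)*conj(1) + 2*(-3 - 2*sqrt(2))*conj(-1) + 2*(3)*conj(1) + 2*(-3 + 2*sqrt(2))*conj(-1) + 4*(-3)*conj(1) + 4*(1)*conj(-1)]
      = (1/16)[(11) + (3) + (4*sqrt(2) + 6) + (6) + (6 - 4*sqrt(2)) + (-12) + (-4)] = 16/16 = 1
  <chi_rho, chi_4> = (1/16)[1*(11)*conj(1) + 1*(3)*conj(1) + 2*(-3 - 2*sqrt(2))*conj(-1) + 2*(3)*conj(1) + 2*(-3 + 2*sqrt(2))*conj(-1) + 4*(-3)*conj(-1) + 4*(1)*conj(1)]
      = (1/16)[(11) + (3) + (4*sqrt(2) + 6) + (6) + (6 - 4*sqrt(2)) + (12) + (4)] = 48/16 = 3
  <chi_rho, chi_5> = (1/16)[1*(11)*conj(2) + 1*(3)*conj(-2) + 2*(-3 - 2*sqrt(2))*conj(sqrt(2)) + 2*(3)*conj(0) + 2*(-3 + 2*sqrt(2))*conj(-sqrt(2)) + 4*(-3)*conj(0) + 4*(1)*conj(0)]
      = (1/16)[(22) + (-6) + (-6*sqrt(2) - 8) + (0) + (-8 + 6*sqrt(2)) + (0) + (0)] = 0/16 = 0
  <chi_rho, chi_6> = (1/16)[1*(11)*conj(2) + 1*(3)*conj(2) + 2*(-3 - 2*sqrt(2))*conj(0) + 2*(3)*conj(-2) + 2*(-3 + 2*sqrt(2))*conj(0) + 4*(-3)*conj(0) + 4*(1)*conj(0)]
      = (1/16)[(22) + (6) + (0) + (-12) + (0) + (0) + (0)] = 16/16 = 1
  <chi_rho, chi_7> = (1/16)[1*(11)*conj(2) + 1*(3)*conj(-2) + 2*(-3 - 2*sqrt(2))*conj(-sqrt(2)) + 2*(3)*conj(0) + 2*(-3 + 2*sqrt(2))*conj(sqrt(2)) + 4*(-3)*conj(0) + 4*(1)*conj(0)]
      = (1/16)[(22) + (-6) + (8 + 6*sqrt(2)) + (0) + (8 - 6*sqrt(2)) + (0) + (0)] = 32/16 = 2
Dimension check: dim(rho) = sum (mult * dim) = 0*1 + 1*1 + 1*1 + 3*1 + 0*2 + 1*2 + 2*2 = 11 = chi_rho(e) = 11.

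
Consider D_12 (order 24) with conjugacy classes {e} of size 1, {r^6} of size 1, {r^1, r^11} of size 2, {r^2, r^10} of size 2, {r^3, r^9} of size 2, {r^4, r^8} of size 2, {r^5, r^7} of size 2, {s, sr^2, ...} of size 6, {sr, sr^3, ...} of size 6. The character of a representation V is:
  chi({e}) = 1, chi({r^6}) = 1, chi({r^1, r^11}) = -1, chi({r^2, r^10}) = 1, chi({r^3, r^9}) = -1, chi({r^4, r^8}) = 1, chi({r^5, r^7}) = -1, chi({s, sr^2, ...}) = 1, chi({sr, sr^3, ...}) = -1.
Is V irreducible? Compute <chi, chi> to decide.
Irreducible: <chi, chi> = 1.

<chi, chi> = (1/|G|) sum_C |C| * |chi(C)|^2 = (1/24)[1*|1|^2 + 1*|1|^2 + 2*|-1|^2 + 2*|1|^2 + 2*|-1|^2 + 2*|1|^2 + 2*|-1|^2 + 6*|1|^2 + 6*|-1|^2]
  = (1/24)[(1) + (1) + (2) + (2) + (2) + (2) + (2) + (6) + (6)] = 24/24 = 1.
A character is irreducible iff <chi, chi> = 1, so this representation is irreducible.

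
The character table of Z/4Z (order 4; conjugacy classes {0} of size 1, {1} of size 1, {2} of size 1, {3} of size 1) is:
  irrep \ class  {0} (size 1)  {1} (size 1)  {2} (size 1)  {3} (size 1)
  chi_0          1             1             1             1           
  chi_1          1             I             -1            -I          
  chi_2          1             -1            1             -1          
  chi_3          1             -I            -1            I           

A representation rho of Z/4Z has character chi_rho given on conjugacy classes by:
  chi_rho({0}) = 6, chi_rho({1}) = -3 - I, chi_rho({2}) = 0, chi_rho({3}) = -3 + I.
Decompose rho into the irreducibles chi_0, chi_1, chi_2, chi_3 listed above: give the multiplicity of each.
Multiplicities: chi_0: 0, chi_1: 1, chi_2: 3, chi_3: 2.

Explanation: Use <chi_rho, chi> = (1/|G|) sum_C |C| * chi_rho(C) * conj(chi(C)) with |G| = 4 for each irreducible chi in the table:
  <chi_rho, chi_0> = (1/4)[1*(6)*conj(1) + 1*(-3 - I)*conj(1) + 1*(0)*conj(1) + 1*(-3 + I)*conj(1)]
      = (1/4)[(6) + (-3 - I) + (0) + (-3 + I)] = 0/4 = 0
  <chi_rho, chi_1> = (1/4)[1*(6)*conj(1) + 1*(-3 - I)*conj(I) + 1*(0)*conj(-1) + 1*(-3 + I)*conj(-I)]
      = (1/4)[(6) + (-1 + 3*I) + (0) + (-1 - 3*I)] = 4/4 = 1
  <chi_rho, chi_2> = (1/4)[1*(6)*conj(1) + 1*(-3 - I)*conj(-1) + 1*(0)*conj(1) + 1*(-3 + I)*conj(-1)]
      = (1/4)[(6) + (3 + I) + (0) + (3 - I)] = 12/4 = 3
  <chi_rho, chi_3> = (1/4)[1*(6)*conj(1) + 1*(-3 - I)*conj(-I) + 1*(0)*conj(-1) + 1*(-3 + I)*conj(I)]
      = (1/4)[(6) + (1 - 3*I) + (0) + (1 + 3*I)] = 8/4 = 2
(Exp terms are combined using exp(i*s)*conj(exp(i*t)) = exp(i*(s-t)), and sums of them are collapsed using the identity that for every m > 1 the m distinct m-th roots of unity sum to 0, e.g. 1 + exp(2*I*pi/3) + exp(-2*I*pi/3) = 0.)
Dimension check: dim(rho) = sum (mult * dim) = 0*1 + 1*1 + 3*1 + 2*1 = 6 = chi_rho(e) = 6.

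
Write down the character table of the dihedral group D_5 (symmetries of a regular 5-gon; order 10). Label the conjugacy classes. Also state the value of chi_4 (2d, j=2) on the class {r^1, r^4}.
Conjugacy classes: {e} of size 1, {r^1, r^4} of size 2, {r^2, r^3} of size 2, {s, sr, ..., sr^4} of size 5.
Character table:
  irrep \ class              {e} (size 1)  {r^1, r^4} (size 2)  {r^2, r^3} (size 2)  {s, sr, ..., sr^4} (size 5)
  chi_1 (triv)               1             1                    1                    1                          
  chi_2 (sign: r->1, s->-1)  1             1                    1                    -1                         
  chi_3 (2d, j=1)            2             -1/2 + sqrt(5)/2     -sqrt(5)/2 - 1/2     0                          
  chi_4 (2d, j=2)            2             -sqrt(5)/2 - 1/2     -1/2 + sqrt(5)/2     0                          

Spot check: chi_4 (2d, j=2) on {r^1, r^4} = -sqrt(5)/2 - 1/2.

Justification: D_5 has order 2*5 = 10 with 4 conjugacy classes, hence 4 irreducibles. Sum of squared dims 1 + 1 + 4 + 4 = 10 = |G|. Linear characters come from the abelianisation; the 2-dimensional irreps have character r^k -> 2*cos(2*pi*j*k/5), reflections -> 0.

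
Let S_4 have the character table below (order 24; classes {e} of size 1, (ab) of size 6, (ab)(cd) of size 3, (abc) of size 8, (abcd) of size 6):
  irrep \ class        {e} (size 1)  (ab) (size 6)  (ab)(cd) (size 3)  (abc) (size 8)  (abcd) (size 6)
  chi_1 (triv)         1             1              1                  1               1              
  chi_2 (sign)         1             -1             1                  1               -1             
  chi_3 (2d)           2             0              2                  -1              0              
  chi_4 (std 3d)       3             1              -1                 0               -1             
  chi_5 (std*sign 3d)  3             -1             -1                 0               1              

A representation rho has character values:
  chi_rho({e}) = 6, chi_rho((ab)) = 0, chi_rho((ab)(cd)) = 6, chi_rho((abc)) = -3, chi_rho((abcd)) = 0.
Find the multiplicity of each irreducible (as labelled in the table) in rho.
Multiplicities: chi_1: 0, chi_2: 0, chi_3: 3, chi_4: 0, chi_5: 0.

Working: Use <chi_rho, chi> = (1/|G|) sum_C |C| * chi_rho(C) * conj(chi(C)) with |G| = 24 for each irreducible chi in the table:
  <chi_rho, chi_1> = (1/24)[1*(6)*conj(1) + 6*(0)*conj(1) + 3*(6)*conj(1) + 8*(-3)*conj(1) + 6*(0)*conj(1)]
      = (1/24)[(6) + (0) + (18) + (-24) + (0)] = 0/24 = 0
  <chi_rho, chi_2> = (1/24)[1*(6)*conj(1) + 6*(0)*conj(-1) + 3*(6)*conj(1) + 8*(-3)*conj(1) + 6*(0)*conj(-1)]
      = (1/24)[(6) + (0) + (18) + (-24) + (0)] = 0/24 = 0
  <chi_rho, chi_3> = (1/24)[1*(6)*conj(2) + 6*(0)*conj(0) + 3*(6)*conj(2) + 8*(-3)*conj(-1) + 6*(0)*conj(0)]
      = (1/24)[(12) + (0) + (36) + (24) + (0)] = 72/24 = 3
  <chi_rho, chi_4> = (1/24)[1*(6)*conj(3) + 6*(0)*conj(1) + 3*(6)*conj(-1) + 8*(-3)*conj(0) + 6*(0)*conj(-1)]
      = (1/24)[(18) + (0) + (-18) + (0) + (0)] = 0/24 = 0
  <chi_rho, chi_5> = (1/24)[1*(6)*conj(3) + 6*(0)*conj(-1) + 3*(6)*conj(-1) + 8*(-3)*conj(0) + 6*(0)*conj(1)]
      = (1/24)[(18) + (0) + (-18) + (0) + (0)] = 0/24 = 0
Dimension check: dim(rho) = sum (mult * dim) = 0*1 + 0*1 + 3*2 + 0*3 + 0*3 = 6 = chi_rho(e) = 6.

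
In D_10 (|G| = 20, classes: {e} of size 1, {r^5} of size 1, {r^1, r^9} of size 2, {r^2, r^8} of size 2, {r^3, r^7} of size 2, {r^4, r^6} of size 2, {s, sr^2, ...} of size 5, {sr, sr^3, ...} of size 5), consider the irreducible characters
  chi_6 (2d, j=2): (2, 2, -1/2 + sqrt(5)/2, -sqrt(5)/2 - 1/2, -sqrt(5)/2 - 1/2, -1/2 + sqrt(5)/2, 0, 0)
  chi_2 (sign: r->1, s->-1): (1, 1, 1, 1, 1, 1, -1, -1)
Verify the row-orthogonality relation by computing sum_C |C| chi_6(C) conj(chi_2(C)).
Sum = 0; so <chi_6, chi_2> = 0 (distinct irreducibles are orthogonal).

Explanation: Compute term by term over conjugacy classes (|C| * chi_6(C) * conj(chi_2(C))):
  1*(2)*conj(1) + 1*(2)*conj(1) + 2*(-1/2 + sqrt(5)/2)*conj(1) + 2*(-sqrt(5)/2 - 1/2)*conj(1) + 2*(-sqrt(5)/2 - 1/2)*conj(1) + 2*(-1/2 + sqrt(5)/2)*conj(1) + 5*(0)*conj(-1) + 5*(0)*conj(-1)
  = (2) + (2) + (-1 + sqrt(5)) + (-sqrt(5) - 1) + (-sqrt(5) - 1) + (-1 + sqrt(5)) + (0) + (0)
  = 0.
Dividing by |G| = 20 gives 0/20 = 0, matching the row-orthogonality relation <chi_6, chi_2> = [chi_6 = chi_2].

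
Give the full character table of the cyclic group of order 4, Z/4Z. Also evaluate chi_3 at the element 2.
Character table of Z/4Z (irreps indexed chi_0,...,chi_3 with chi_k(m) = zeta_4^(k*m), zeta_4 = exp(2*pi*i/4)):
  irrep \ class  {0} (size 1)  {1} (size 1)  {2} (size 1)  {3} (size 1)
  chi_0          1             1             1             1           
  chi_1          1             I             -1            -I          
  chi_2          1             -1            1             -1          
  chi_3          1             -I            -1            I           

Spot check: chi_3(2) = zeta_4^(3*2) = zeta_4^6 = -1.

Why: Z/4Z is abelian, so all 4 irreducible complex representations are 1-dimensional. They are given by chi_k(m) = zeta_4^(k*m) for k = 0,...,3. Row orthogonality: sum_m chi_k(m) conj(chi_l(m)) = 4 * [k = l].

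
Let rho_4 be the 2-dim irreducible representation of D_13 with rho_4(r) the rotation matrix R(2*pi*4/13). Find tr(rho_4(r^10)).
chi_{rho_4}(r^10) = 2*cos(2*pi*4*10/13) = 2*cos(80*pi/13)

rho_4(r^10) is rotation by angle 2*pi*4*10/13, whose trace is 2*cos(2*pi*4*10/13) = 2*cos(80*pi/13).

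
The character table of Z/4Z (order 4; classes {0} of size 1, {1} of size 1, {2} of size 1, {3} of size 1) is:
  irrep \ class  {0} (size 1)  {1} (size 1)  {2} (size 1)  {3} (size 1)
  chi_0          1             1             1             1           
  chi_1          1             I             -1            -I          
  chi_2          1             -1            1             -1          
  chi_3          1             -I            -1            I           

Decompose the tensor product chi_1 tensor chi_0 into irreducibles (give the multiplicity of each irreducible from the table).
chi_1 tensor chi_0 = chi_1 (all other irreducibles have multiplicity 0).

Derivation: The character of a tensor product is the pointwise product (chi_1 * chi_0)(C) = chi_1(C) * chi_0(C):
  {0}: (1)*(1), {1}: (I)*(1), {2}: (-1)*(1), {3}: (-I)*(1)
so (chi_1 * chi_0) takes values
  {0} -> 1, {1} -> I, {2} -> -1, {3} -> -I.
Now take the inner product of this character with each irreducible chi from the table, <chi_1*chi_0, chi> = (1/4) sum_C |C| (chi_1*chi_0)(C) conj(chi(C)):
  <chi_1*chi_0, chi_0> = (1/4)[1*(1)*conj(1) + 1*(I)*conj(1) + 1*(-1)*conj(1) + 1*(-I)*conj(1)]
      = (1/4)[(1) + (I) + (-1) + (-I)] = 0/4 = 0
  <chi_1*chi_0, chi_1> = (1/4)[1*(1)*conj(1) + 1*(I)*conj(I) + 1*(-1)*conj(-1) + 1*(-I)*conj(-I)]
      = (1/4)[(1) + (1) + (1) + (1)] = 4/4 = 1
  <chi_1*chi_0, chi_2> = (1/4)[1*(1)*conj(1) + 1*(I)*conj(-1) + 1*(-1)*conj(1) + 1*(-I)*conj(-1)]
      = (1/4)[(1) + (-I) + (-1) + (I)] = 0/4 = 0
  <chi_1*chi_0, chi_3> = (1/4)[1*(1)*conj(1) + 1*(I)*conj(-I) + 1*(-1)*conj(-1) + 1*(-I)*conj(I)]
      = (1/4)[(1) + (-1) + (1) + (-1)] = 0/4 = 0
(Exp terms are combined using exp(i*s)*conj(exp(i*t)) = exp(i*(s-t)), and sums of them are collapsed using the identity that for every m > 1 the m distinct m-th roots of unity sum to 0, e.g. 1 + exp(2*I*pi/3) + exp(-2*I*pi/3) = 0.)
Hence the multiplicities are chi_1: 1. Dimension check: dim(chi_1)*dim(chi_0) = 1*1 = 1 and sum (mult * dim) = 1*1 = 1.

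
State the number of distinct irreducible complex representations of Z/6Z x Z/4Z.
24

Proof sketch: The number of irreducible complex representations of a finite group equals its number of conjugacy classes. Z/6Z x Z/4Z is abelian of order 24, so every element is its own conjugacy class: 24 classes, so Z/6Z x Z/4Z (order 24) has exactly 24 irreducible complex representations.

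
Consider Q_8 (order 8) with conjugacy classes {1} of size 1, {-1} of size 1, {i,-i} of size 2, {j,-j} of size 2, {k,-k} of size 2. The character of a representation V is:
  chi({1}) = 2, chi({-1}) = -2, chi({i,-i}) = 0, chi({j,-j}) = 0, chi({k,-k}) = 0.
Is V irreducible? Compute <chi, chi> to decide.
Irreducible: <chi, chi> = 1.

Proof sketch: <chi, chi> = (1/|G|) sum_C |C| * |chi(C)|^2 = (1/8)[1*|2|^2 + 1*|-2|^2 + 2*|0|^2 + 2*|0|^2 + 2*|0|^2]
  = (1/8)[(4) + (4) + (0) + (0) + (0)] = 8/8 = 1.
A character is irreducible iff <chi, chi> = 1, so this representation is irreducible.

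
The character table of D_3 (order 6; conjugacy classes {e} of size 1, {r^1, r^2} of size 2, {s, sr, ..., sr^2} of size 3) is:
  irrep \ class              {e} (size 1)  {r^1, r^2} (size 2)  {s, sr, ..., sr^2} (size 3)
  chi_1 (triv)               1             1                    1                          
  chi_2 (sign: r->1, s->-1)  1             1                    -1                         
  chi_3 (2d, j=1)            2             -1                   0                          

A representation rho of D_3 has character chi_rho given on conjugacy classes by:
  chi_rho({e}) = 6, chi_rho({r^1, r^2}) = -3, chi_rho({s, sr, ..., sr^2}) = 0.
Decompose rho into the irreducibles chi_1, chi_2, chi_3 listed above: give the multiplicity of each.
Multiplicities: chi_1: 0, chi_2: 0, chi_3: 3.

Details: Use <chi_rho, chi> = (1/|G|) sum_C |C| * chi_rho(C) * conj(chi(C)) with |G| = 6 for each irreducible chi in the table:
  <chi_rho, chi_1> = (1/6)[1*(6)*conj(1) + 2*(-3)*conj(1) + 3*(0)*conj(1)]
      = (1/6)[(6) + (-6) + (0)] = 0/6 = 0
  <chi_rho, chi_2> = (1/6)[1*(6)*conj(1) + 2*(-3)*conj(1) + 3*(0)*conj(-1)]
      = (1/6)[(6) + (-6) + (0)] = 0/6 = 0
  <chi_rho, chi_3> = (1/6)[1*(6)*conj(2) + 2*(-3)*conj(-1) + 3*(0)*conj(0)]
      = (1/6)[(12) + (6) + (0)] = 18/6 = 3
Dimension check: dim(rho) = sum (mult * dim) = 0*1 + 0*1 + 3*2 = 6 = chi_rho(e) = 6.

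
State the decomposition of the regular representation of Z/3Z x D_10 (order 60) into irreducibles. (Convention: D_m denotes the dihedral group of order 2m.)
Each irreducible V_i of dimension d_i appears with multiplicity d_i, i.e. rho_reg = (direct sum over all irreducibles V_i) d_i V_i. The irreducible dimensions for Z/3Z x D_10 are 1, 1, 1, 1, 1, 1, 1, 1, 1, 1, 1, 1, 2, 2, 2, 2, 2, 2, 2, 2, 2, 2, 2, 2: 12 irreducibles of dimension 1, each with multiplicity 1; 12 irreducibles of dimension 2, each with multiplicity 2. Total dimension 12*1*1 + 12*2*2 = 60 = |G|.

Explanation: General theorem: in the regular representation of a finite group G, each irreducible appears with multiplicity equal to its dimension. Check: dim(rho_reg) = sum d_i^2 = 1 + 1 + 1 + 1 + 1 + 1 + 1 + 1 + 1 + 1 + 1 + 1 + 4 + 4 + 4 + 4 + 4 + 4 + 4 + 4 + 4 + 4 + 4 + 4 = 60 = |G|.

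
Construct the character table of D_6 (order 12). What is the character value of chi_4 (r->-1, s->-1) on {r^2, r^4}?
Conjugacy classes: {e} of size 1, {r^3} of size 1, {r^1, r^5} of size 2, {r^2, r^4} of size 2, {s, sr^2, ...} of size 3, {sr, sr^3, ...} of size 3.
Character table:
  irrep \ class              {e} (size 1)  {r^3} (size 1)  {r^1, r^5} (size 2)  {r^2, r^4} (size 2)  {s, sr^2, ...} (size 3)  {sr, sr^3, ...} (size 3)
  chi_1 (triv)               1             1               1                    1                    1                        1                       
  chi_2 (sign: r->1, s->-1)  1             1               1                    1                    -1                       -1                      
  chi_3 (r->-1, s->1)        1             -1              -1                   1                    1                        -1                      
  chi_4 (r->-1, s->-1)       1             -1              -1                   1                    -1                       1                       
  chi_5 (2d, j=1)            2             -2              1                    -1                   0                        0                       
  chi_6 (2d, j=2)            2             2               -1                   -1                   0                        0                       

Spot check: chi_4 (r->-1, s->-1) on {r^2, r^4} = 1.

Solution. D_6 has order 2*6 = 12 with 6 conjugacy classes, hence 6 irreducibles. Sum of squared dims 1 + 1 + 1 + 1 + 4 + 4 = 12 = |G|. Linear characters come from the abelianisation; the 2-dimensional irreps have character r^k -> 2*cos(2*pi*j*k/6), reflections -> 0.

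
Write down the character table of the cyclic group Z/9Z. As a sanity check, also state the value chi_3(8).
Character table of Z/9Z (irreps indexed chi_0,...,chi_8 with chi_k(m) = zeta_9^(k*m), zeta_9 = exp(2*pi*i/9)):
  irrep \ class  {0} (size 1)  {1} (size 1)    {2} (size 1)    {3} (size 1)    {4} (size 1)    {5} (size 1)    {6} (size 1)    {7} (size 1)    {8} (size 1)  
  chi_0          1             1               1               1               1               1               1               1               1             
  chi_1          1             exp(2*I*pi/9)   exp(4*I*pi/9)   exp(2*I*pi/3)   exp(8*I*pi/9)   exp(-8*I*pi/9)  exp(-2*I*pi/3)  exp(-4*I*pi/9)  exp(-2*I*pi/9)
  chi_2          1             exp(4*I*pi/9)   exp(8*I*pi/9)   exp(-2*I*pi/3)  exp(-2*I*pi/9)  exp(2*I*pi/9)   exp(2*I*pi/3)   exp(-8*I*pi/9)  exp(-4*I*pi/9)
  chi_3          1             exp(2*I*pi/3)   exp(-2*I*pi/3)  1               exp(2*I*pi/3)   exp(-2*I*pi/3)  1               exp(2*I*pi/3)   exp(-2*I*pi/3)
  chi_4          1             exp(8*I*pi/9)   exp(-2*I*pi/9)  exp(2*I*pi/3)   exp(-4*I*pi/9)  exp(4*I*pi/9)   exp(-2*I*pi/3)  exp(2*I*pi/9)   exp(-8*I*pi/9)
  chi_5          1             exp(-8*I*pi/9)  exp(2*I*pi/9)   exp(-2*I*pi/3)  exp(4*I*pi/9)   exp(-4*I*pi/9)  exp(2*I*pi/3)   exp(-2*I*pi/9)  exp(8*I*pi/9) 
  chi_6          1             exp(-2*I*pi/3)  exp(2*I*pi/3)   1               exp(-2*I*pi/3)  exp(2*I*pi/3)   1               exp(-2*I*pi/3)  exp(2*I*pi/3) 
  chi_7          1             exp(-4*I*pi/9)  exp(-8*I*pi/9)  exp(2*I*pi/3)   exp(2*I*pi/9)   exp(-2*I*pi/9)  exp(-2*I*pi/3)  exp(8*I*pi/9)   exp(4*I*pi/9) 
  chi_8          1             exp(-2*I*pi/9)  exp(-4*I*pi/9)  exp(-2*I*pi/3)  exp(-8*I*pi/9)  exp(8*I*pi/9)   exp(2*I*pi/3)   exp(4*I*pi/9)   exp(2*I*pi/9) 

Spot check: chi_3(8) = zeta_9^(3*8) = zeta_9^24 = exp(-2*I*pi/3).

Reasoning: Z/9Z is abelian, so all 9 irreducible complex representations are 1-dimensional. They are given by chi_k(m) = zeta_9^(k*m) for k = 0,...,8. Row orthogonality: sum_m chi_k(m) conj(chi_l(m)) = 9 * [k = l].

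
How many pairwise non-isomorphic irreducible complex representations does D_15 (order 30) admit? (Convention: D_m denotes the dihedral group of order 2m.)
9

Details: The number of irreducible complex representations of a finite group equals its number of conjugacy classes. D_15 has 9 conjugacy classes ((n+3)/2 for n odd), so D_15 (order 30) has exactly 9 irreducible complex representations.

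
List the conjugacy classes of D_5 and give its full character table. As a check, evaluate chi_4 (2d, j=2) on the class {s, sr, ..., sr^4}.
Conjugacy classes: {e} of size 1, {r^1, r^4} of size 2, {r^2, r^3} of size 2, {s, sr, ..., sr^4} of size 5.
Character table:
  irrep \ class              {e} (size 1)  {r^1, r^4} (size 2)  {r^2, r^3} (size 2)  {s, sr, ..., sr^4} (size 5)
  chi_1 (triv)               1             1                    1                    1                          
  chi_2 (sign: r->1, s->-1)  1             1                    1                    -1                         
  chi_3 (2d, j=1)            2             -1/2 + sqrt(5)/2     -sqrt(5)/2 - 1/2     0                          
  chi_4 (2d, j=2)            2             -sqrt(5)/2 - 1/2     -1/2 + sqrt(5)/2     0                          

Spot check: chi_4 (2d, j=2) on {s, sr, ..., sr^4} = 0.

Proof sketch: D_5 has order 2*5 = 10 with 4 conjugacy classes, hence 4 irreducibles. Sum of squared dims 1 + 1 + 4 + 4 = 10 = |G|. Linear characters come from the abelianisation; the 2-dimensional irreps have character r^k -> 2*cos(2*pi*j*k/5), reflections -> 0.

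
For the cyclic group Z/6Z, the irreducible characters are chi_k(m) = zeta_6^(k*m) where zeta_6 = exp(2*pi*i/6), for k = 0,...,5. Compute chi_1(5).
chi_1(5) = zeta_6^5 = exp(-I*pi/3)

Why: chi_1(5) = zeta_6^(1*5) = zeta_6^5. Since zeta_6^6 = 1, this equals zeta_6^5 = exp(2*pi*i*5/6) = exp(-I*pi/3).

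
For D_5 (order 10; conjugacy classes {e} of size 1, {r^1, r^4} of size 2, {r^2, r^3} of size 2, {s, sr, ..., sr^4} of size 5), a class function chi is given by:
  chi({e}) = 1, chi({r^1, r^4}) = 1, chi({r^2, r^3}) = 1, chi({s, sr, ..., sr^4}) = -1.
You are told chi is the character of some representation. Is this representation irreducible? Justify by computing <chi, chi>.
Irreducible: <chi, chi> = 1.

Working: <chi, chi> = (1/|G|) sum_C |C| * |chi(C)|^2 = (1/10)[1*|1|^2 + 2*|1|^2 + 2*|1|^2 + 5*|-1|^2]
  = (1/10)[(1) + (2) + (2) + (5)] = 10/10 = 1.
A character is irreducible iff <chi, chi> = 1, so this representation is irreducible.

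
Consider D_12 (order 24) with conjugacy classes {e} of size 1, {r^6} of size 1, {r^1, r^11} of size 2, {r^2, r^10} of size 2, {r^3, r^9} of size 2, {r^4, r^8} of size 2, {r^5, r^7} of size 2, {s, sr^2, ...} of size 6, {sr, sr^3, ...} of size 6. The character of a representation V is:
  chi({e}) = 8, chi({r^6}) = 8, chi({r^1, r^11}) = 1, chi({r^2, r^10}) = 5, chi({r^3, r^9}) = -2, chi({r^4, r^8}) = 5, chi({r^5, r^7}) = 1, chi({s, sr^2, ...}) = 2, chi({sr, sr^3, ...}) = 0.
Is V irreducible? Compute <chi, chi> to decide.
Not irreducible (reducible): <chi, chi> = 11 > 1.

Why: <chi, chi> = (1/|G|) sum_C |C| * |chi(C)|^2 = (1/24)[1*|8|^2 + 1*|8|^2 + 2*|1|^2 + 2*|5|^2 + 2*|-2|^2 + 2*|5|^2 + 2*|1|^2 + 6*|2|^2 + 6*|0|^2]
  = (1/24)[(64) + (64) + (2) + (50) + (8) + (50) + (2) + (24) + (0)] = 264/24 = 11.
A character is irreducible iff <chi, chi> = 1, so this representation is reducible.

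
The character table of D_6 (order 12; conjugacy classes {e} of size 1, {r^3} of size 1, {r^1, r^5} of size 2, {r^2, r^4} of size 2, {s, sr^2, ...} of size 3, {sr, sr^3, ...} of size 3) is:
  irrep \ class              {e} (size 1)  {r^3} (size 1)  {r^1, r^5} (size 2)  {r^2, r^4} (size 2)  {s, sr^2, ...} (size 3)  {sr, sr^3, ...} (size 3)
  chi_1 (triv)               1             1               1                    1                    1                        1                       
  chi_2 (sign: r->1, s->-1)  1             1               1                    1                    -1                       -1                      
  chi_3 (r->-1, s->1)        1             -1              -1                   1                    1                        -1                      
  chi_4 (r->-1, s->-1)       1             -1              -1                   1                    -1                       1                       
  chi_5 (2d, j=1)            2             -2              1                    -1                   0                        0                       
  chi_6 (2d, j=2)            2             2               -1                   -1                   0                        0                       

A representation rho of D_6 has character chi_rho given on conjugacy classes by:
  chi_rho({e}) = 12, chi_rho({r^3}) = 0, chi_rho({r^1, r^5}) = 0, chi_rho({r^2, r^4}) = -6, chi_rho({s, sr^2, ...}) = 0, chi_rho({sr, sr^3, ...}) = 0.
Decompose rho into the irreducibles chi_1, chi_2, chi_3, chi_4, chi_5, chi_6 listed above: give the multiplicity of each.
Multiplicities: chi_1: 0, chi_2: 0, chi_3: 0, chi_4: 0, chi_5: 3, chi_6: 3.

Justification: Use <chi_rho, chi> = (1/|G|) sum_C |C| * chi_rho(C) * conj(chi(C)) with |G| = 12 for each irreducible chi in the table:
  <chi_rho, chi_1> = (1/12)[1*(12)*conj(1) + 1*(0)*conj(1) + 2*(0)*conj(1) + 2*(-6)*conj(1) + 3*(0)*conj(1) + 3*(0)*conj(1)]
      = (1/12)[(12) + (0) + (0) + (-12) + (0) + (0)] = 0/12 = 0
  <chi_rho, chi_2> = (1/12)[1*(12)*conj(1) + 1*(0)*conj(1) + 2*(0)*conj(1) + 2*(-6)*conj(1) + 3*(0)*conj(-1) + 3*(0)*conj(-1)]
      = (1/12)[(12) + (0) + (0) + (-12) + (0) + (0)] = 0/12 = 0
  <chi_rho, chi_3> = (1/12)[1*(12)*conj(1) + 1*(0)*conj(-1) + 2*(0)*conj(-1) + 2*(-6)*conj(1) + 3*(0)*conj(1) + 3*(0)*conj(-1)]
      = (1/12)[(12) + (0) + (0) + (-12) + (0) + (0)] = 0/12 = 0
  <chi_rho, chi_4> = (1/12)[1*(12)*conj(1) + 1*(0)*conj(-1) + 2*(0)*conj(-1) + 2*(-6)*conj(1) + 3*(0)*conj(-1) + 3*(0)*conj(1)]
      = (1/12)[(12) + (0) + (0) + (-12) + (0) + (0)] = 0/12 = 0
  <chi_rho, chi_5> = (1/12)[1*(12)*conj(2) + 1*(0)*conj(-2) + 2*(0)*conj(1) + 2*(-6)*conj(-1) + 3*(0)*conj(0) + 3*(0)*conj(0)]
      = (1/12)[(24) + (0) + (0) + (12) + (0) + (0)] = 36/12 = 3
  <chi_rho, chi_6> = (1/12)[1*(12)*conj(2) + 1*(0)*conj(2) + 2*(0)*conj(-1) + 2*(-6)*conj(-1) + 3*(0)*conj(0) + 3*(0)*conj(0)]
      = (1/12)[(24) + (0) + (0) + (12) + (0) + (0)] = 36/12 = 3
Dimension check: dim(rho) = sum (mult * dim) = 0*1 + 0*1 + 0*1 + 0*1 + 3*2 + 3*2 = 12 = chi_rho(e) = 12.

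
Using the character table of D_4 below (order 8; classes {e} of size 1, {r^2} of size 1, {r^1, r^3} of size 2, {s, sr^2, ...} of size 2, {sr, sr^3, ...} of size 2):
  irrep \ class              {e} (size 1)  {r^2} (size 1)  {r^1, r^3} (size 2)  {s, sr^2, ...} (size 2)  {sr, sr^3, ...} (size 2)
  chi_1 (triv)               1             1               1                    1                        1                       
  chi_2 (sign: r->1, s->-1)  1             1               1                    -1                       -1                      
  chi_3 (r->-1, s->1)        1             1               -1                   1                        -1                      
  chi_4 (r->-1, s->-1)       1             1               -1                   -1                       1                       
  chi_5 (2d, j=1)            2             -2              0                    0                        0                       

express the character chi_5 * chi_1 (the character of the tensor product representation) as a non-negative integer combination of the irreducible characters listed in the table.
chi_5 tensor chi_1 = chi_5 (all other irreducibles have multiplicity 0).

Details: The character of a tensor product is the pointwise product (chi_5 * chi_1)(C) = chi_5(C) * chi_1(C):
  {e}: (2)*(1), {r^2}: (-2)*(1), {r^1, r^3}: (0)*(1), {s, sr^2, ...}: (0)*(1), {sr, sr^3, ...}: (0)*(1)
so (chi_5 * chi_1) takes values
  {e} -> 2, {r^2} -> -2, {r^1, r^3} -> 0, {s, sr^2, ...} -> 0, {sr, sr^3, ...} -> 0.
Now take the inner product of this character with each irreducible chi from the table, <chi_5*chi_1, chi> = (1/8) sum_C |C| (chi_5*chi_1)(C) conj(chi(C)):
  <chi_5*chi_1, chi_1> = (1/8)[1*(2)*conj(1) + 1*(-2)*conj(1) + 2*(0)*conj(1) + 2*(0)*conj(1) + 2*(0)*conj(1)]
      = (1/8)[(2) + (-2) + (0) + (0) + (0)] = 0/8 = 0
  <chi_5*chi_1, chi_2> = (1/8)[1*(2)*conj(1) + 1*(-2)*conj(1) + 2*(0)*conj(1) + 2*(0)*conj(-1) + 2*(0)*conj(-1)]
      = (1/8)[(2) + (-2) + (0) + (0) + (0)] = 0/8 = 0
  <chi_5*chi_1, chi_3> = (1/8)[1*(2)*conj(1) + 1*(-2)*conj(1) + 2*(0)*conj(-1) + 2*(0)*conj(1) + 2*(0)*conj(-1)]
      = (1/8)[(2) + (-2) + (0) + (0) + (0)] = 0/8 = 0
  <chi_5*chi_1, chi_4> = (1/8)[1*(2)*conj(1) + 1*(-2)*conj(1) + 2*(0)*conj(-1) + 2*(0)*conj(-1) + 2*(0)*conj(1)]
      = (1/8)[(2) + (-2) + (0) + (0) + (0)] = 0/8 = 0
  <chi_5*chi_1, chi_5> = (1/8)[1*(2)*conj(2) + 1*(-2)*conj(-2) + 2*(0)*conj(0) + 2*(0)*conj(0) + 2*(0)*conj(0)]
      = (1/8)[(4) + (4) + (0) + (0) + (0)] = 8/8 = 1
Hence the multiplicities are chi_5: 1. Dimension check: dim(chi_5)*dim(chi_1) = 2*1 = 2 and sum (mult * dim) = 1*2 = 2.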